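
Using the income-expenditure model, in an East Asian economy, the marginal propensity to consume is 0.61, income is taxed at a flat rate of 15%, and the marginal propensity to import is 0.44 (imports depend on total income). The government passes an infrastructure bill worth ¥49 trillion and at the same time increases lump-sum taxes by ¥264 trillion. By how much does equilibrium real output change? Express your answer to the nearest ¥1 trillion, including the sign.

−¥122 trillion

Expenditure multiplier = 1/(1 − c(1−t) + m) = 1/(1 − 0.61×0.85 + 0.44) = 1/0.9215 ≈ 1.085.
ΔG contributes k·ΔG = (+¥49 trillion) / 0.9215 ≈ +¥53.2 trillion.
ΔT of +¥264 trillion changes first-round spending by −c·ΔT = −¥161.04 trillion, contributing k·(−c·ΔT) = (−¥161.04 trillion) / 0.9215 ≈ −¥174.8 trillion.
Net ΔY = k(ΔG − c·ΔT) = (−¥112.04 trillion) / 0.9215 ≈ −¥122 trillion.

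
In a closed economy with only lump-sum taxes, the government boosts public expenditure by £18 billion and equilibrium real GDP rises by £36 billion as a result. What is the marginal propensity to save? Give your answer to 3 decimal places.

Implied spending multiplier k = ΔY/ΔG = 36/18 = 2.
Since k = 1/(1 − MPC), MPC = 1 − 1/k = 1 − ΔG/ΔY = 1 − 18/36 = 0.500.
MPS = 1 − MPC = 0.500.

0.500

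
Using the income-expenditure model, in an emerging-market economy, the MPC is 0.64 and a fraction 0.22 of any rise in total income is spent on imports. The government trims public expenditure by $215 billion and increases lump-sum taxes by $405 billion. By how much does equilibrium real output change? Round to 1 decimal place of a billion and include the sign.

Expenditure multiplier = 1/(1 − c + m) = 1/(1 − 0.64 + 0.22) = 1/0.58 ≈ 1.724.
ΔG contributes k·ΔG = (−$215 billion) / 0.58 ≈ −$370.7 billion.
ΔT of +$405 billion changes first-round spending by −c·ΔT = −$259.2 billion, contributing k·(−c·ΔT) = (−$259.2 billion) / 0.58 ≈ −$446.9 billion.
Net ΔY = k(ΔG − c·ΔT) = (−$474.2 billion) / 0.58 ≈ −$817.6 billion.

−$817.6 billion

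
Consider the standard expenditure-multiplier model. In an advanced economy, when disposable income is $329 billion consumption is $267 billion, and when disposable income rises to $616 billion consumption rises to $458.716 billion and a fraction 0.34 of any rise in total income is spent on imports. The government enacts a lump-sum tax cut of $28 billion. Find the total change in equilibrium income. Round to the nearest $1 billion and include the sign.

MPC = ΔC/ΔYd = (458.716 − 267)/(616 − 329) = 191.716/287 = 0.668.
A lump-sum tax change of −$28 billion shifts disposable income by +$28 billion; first-round consumption changes by −c × ΔT = −0.668 × (−$28 billion) = +$18.704 billion.
Expenditure multiplier = 1/(1 − c + m) = 1/(1 − 0.668 + 0.34) = 1/0.672 ≈ 1.488.
The tax multiplier is −c × k ≈ −0.994, so ΔY = k × (−c·ΔT) = (+$18.704 billion) / 0.672 ≈ +$28 billion.

+$28 billion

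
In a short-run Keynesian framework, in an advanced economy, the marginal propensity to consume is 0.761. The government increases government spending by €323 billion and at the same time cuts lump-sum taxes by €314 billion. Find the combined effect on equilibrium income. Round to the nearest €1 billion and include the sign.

Expenditure multiplier = 1/(1 − MPC) = 1/(1 − 0.761) = 1/0.239 ≈ 4.184.
ΔG contributes k·ΔG = (+€323 billion) / 0.239 ≈ +€1,351.5 billion.
ΔT of −€314 billion changes first-round spending by −c·ΔT = +€238.954 billion, contributing k·(−c·ΔT) = (+€238.954 billion) / 0.239 ≈ +€999.8 billion.
Net ΔY = k(ΔG − c·ΔT) = (+€561.954 billion) / 0.239 ≈ +€2,351 billion.

+€2,351 billion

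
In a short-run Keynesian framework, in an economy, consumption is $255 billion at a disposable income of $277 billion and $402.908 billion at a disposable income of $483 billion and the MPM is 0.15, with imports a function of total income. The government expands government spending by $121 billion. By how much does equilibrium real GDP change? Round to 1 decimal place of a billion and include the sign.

MPC = ΔC/ΔYd = (402.908 − 255)/(483 − 277) = 147.908/206 = 0.718.
Government-spending multiplier = 1/(1 − c + m) = 1/(1 − 0.718 + 0.15) = 1/0.432 ≈ 2.315.
ΔY = k × ΔG = (+$121 billion) / 0.432 ≈ +$280.1 billion.

+$280.1 billion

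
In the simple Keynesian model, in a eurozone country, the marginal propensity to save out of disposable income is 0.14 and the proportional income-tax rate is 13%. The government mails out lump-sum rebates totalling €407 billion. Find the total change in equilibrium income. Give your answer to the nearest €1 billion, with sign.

+€1,390 billion

MPC = 1 − MPS = 1 − 0.14 = 0.86.
A lump-sum tax change of −€407 billion shifts disposable income by +€407 billion; first-round consumption changes by −c × ΔT = −0.86 × (−€407 billion) = +€350.02 billion.
Expenditure multiplier = 1/(1 − c(1−t)) = 1/(1 − 0.86×0.87) = 1/0.2518 ≈ 3.971.
The tax multiplier is −c × k ≈ −3.415, so ΔY = k × (−c·ΔT) = (+€350.02 billion) / 0.2518 ≈ +€1,390 billion.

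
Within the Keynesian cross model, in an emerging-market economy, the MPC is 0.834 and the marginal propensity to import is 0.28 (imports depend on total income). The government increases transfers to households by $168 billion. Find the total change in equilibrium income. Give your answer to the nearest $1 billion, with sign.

The transfer change shifts disposable income by +$168 billion, so first-round consumption changes by c·ΔTR = 0.834 × (+$168 billion) = +$140.112 billion.
Expenditure multiplier = 1/(1 − c + m) = 1/(1 − 0.834 + 0.28) = 1/0.446 ≈ 2.242.
The transfer multiplier is c × k ≈ 1.87, so ΔY = k × (c·ΔTR) = (+$140.112 billion) / 0.446 ≈ +$314 billion.

+$314 billion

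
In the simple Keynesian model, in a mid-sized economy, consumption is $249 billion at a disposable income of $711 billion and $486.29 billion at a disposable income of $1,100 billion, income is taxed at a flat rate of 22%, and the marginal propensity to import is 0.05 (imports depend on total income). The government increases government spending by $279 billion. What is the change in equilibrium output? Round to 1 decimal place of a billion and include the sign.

+$485.9 billion

MPC = ΔC/ΔYd = (486.29 − 249)/(1,100 − 711) = 237.29/389 = 0.61.
Government-spending multiplier = 1/(1 − c(1−t) + m) = 1/(1 − 0.61×0.78 + 0.05) = 1/0.5742 ≈ 1.742.
ΔY = k × ΔG = (+$279 billion) / 0.5742 ≈ +$485.9 billion.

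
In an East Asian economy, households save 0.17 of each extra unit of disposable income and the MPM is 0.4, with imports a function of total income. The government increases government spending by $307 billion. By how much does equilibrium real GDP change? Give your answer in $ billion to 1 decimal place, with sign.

+$538.6 billion

MPC = 1 − MPS = 1 − 0.17 = 0.83.
Government-spending multiplier = 1/(1 − c + m) = 1/(1 − 0.83 + 0.4) = 1/0.57 ≈ 1.754.
ΔY = k × ΔG = (+$307 billion) / 0.57 ≈ +$538.6 billion.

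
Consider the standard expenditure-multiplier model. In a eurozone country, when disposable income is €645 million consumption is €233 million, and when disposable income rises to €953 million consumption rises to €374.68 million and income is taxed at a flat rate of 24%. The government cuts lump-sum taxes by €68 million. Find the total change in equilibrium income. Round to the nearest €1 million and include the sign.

+€48 million

MPC = ΔC/ΔYd = (374.68 − 233)/(953 − 645) = 141.68/308 = 0.46.
A lump-sum tax change of −€68 million shifts disposable income by +€68 million; first-round consumption changes by −c × ΔT = −0.46 × (−€68 million) = +€31.28 million.
Expenditure multiplier = 1/(1 − c(1−t)) = 1/(1 − 0.46×0.76) = 1/0.6504 ≈ 1.538.
The tax multiplier is −c × k ≈ −0.707, so ΔY = k × (−c·ΔT) = (+€31.28 million) / 0.6504 ≈ +€48 million.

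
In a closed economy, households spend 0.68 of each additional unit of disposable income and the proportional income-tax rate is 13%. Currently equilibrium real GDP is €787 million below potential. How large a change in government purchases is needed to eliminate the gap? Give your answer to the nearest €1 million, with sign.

+€321 million

Spending multiplier = 1/(1 − c(1−t)) = 1/(1 − 0.68×0.87) = 1/0.4084 ≈ 2.449.
Need ΔY = +€787 million, so ΔG = ΔY/k = (+€787 million) × 0.4084 ≈ +€321 million.
The government should increase government purchases by €321 million.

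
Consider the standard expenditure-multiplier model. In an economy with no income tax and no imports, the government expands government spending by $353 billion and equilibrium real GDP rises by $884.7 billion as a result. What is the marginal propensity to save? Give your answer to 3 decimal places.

0.399

Implied spending multiplier k = ΔY/ΔG = 884.7/353 ≈ 2.5062.
Since k = 1/(1 − MPC), MPC = 1 − 1/k = 1 − ΔG/ΔY = 1 − 353/884.7 ≈ 0.601.
MPS = 1 − MPC = 0.399.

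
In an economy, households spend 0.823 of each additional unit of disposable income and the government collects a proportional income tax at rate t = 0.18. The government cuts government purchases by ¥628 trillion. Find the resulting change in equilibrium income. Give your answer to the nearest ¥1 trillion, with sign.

Spending multiplier = 1/(1 − c(1−t)) = 1/(1 − 0.823×0.82) = 1/0.32514 ≈ 3.076.
ΔY = k × ΔG = (−¥628 trillion) / 0.32514 ≈ −¥1,931 trillion.

−¥1,931 trillion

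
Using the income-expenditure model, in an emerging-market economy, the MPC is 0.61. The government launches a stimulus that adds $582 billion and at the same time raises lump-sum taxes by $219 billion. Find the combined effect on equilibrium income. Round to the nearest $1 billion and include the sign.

+$1,150 billion

Expenditure multiplier = 1/(1 − MPC) = 1/(1 − 0.61) = 1/0.39 ≈ 2.564.
ΔG contributes k·ΔG = (+$582 billion) / 0.39 ≈ +$1,492.3 billion.
ΔT of +$219 billion changes first-round spending by −c·ΔT = −$133.59 billion, contributing k·(−c·ΔT) = (−$133.59 billion) / 0.39 ≈ −$342.5 billion.
Net ΔY = k(ΔG − c·ΔT) = (+$448.41 billion) / 0.39 ≈ +$1,150 billion.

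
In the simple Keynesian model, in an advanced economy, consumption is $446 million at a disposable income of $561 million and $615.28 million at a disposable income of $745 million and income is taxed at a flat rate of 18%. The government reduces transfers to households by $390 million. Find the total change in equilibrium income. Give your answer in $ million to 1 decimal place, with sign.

MPC = ΔC/ΔYd = (615.28 − 446)/(745 − 561) = 169.28/184 = 0.92.
The transfer change shifts disposable income by −$390 million, so first-round consumption changes by c·ΔTR = 0.92 × (−$390 million) = −$358.8 million.
Expenditure multiplier = 1/(1 − c(1−t)) = 1/(1 − 0.92×0.82) = 1/0.2456 ≈ 4.072.
The transfer multiplier is c × k ≈ 3.746, so ΔY = k × (c·ΔTR) = (−$358.8 million) / 0.2456 ≈ −$1,460.9 million.

−$1,460.9 million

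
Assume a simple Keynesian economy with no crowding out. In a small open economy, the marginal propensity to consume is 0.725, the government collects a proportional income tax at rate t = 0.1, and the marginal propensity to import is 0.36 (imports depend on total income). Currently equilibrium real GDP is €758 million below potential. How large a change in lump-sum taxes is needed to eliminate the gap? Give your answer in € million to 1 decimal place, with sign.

−€739.7 million

Spending multiplier = 1/(1 − c(1−t) + m) = 1/(1 − 0.725×0.9 + 0.36) = 1/0.7075 ≈ 1.413.
Tax multiplier = −c·k = −0.725/0.7075 ≈ −1.025. Need ΔY = +€758 million, so ΔT = ΔY/(−c·k) = −(+€758 million) × 0.7075 / 0.725 ≈ −€739.7 million.
The government should cut lump-sum taxes by €739.7 million.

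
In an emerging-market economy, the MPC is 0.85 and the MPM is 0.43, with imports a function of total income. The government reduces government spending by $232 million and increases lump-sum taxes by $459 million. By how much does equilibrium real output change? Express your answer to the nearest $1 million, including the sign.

−$1,073 million

Expenditure multiplier = 1/(1 − c + m) = 1/(1 − 0.85 + 0.43) = 1/0.58 ≈ 1.724.
ΔG contributes k·ΔG = (−$232 million) / 0.58 = −$400 million.
ΔT of +$459 million changes first-round spending by −c·ΔT = −$390.15 million, contributing k·(−c·ΔT) = (−$390.15 million) / 0.58 ≈ −$672.7 million.
Net ΔY = k(ΔG − c·ΔT) = (−$622.15 million) / 0.58 ≈ −$1,073 million.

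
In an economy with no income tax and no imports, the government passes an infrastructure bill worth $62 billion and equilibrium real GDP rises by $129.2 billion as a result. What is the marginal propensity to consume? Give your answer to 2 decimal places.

0.52

Implied spending multiplier k = ΔY/ΔG = 129.2/62 ≈ 2.0839.
Since k = 1/(1 − MPC), MPC = 1 − 1/k = 1 − ΔG/ΔY = 1 − 62/129.2 ≈ 0.52.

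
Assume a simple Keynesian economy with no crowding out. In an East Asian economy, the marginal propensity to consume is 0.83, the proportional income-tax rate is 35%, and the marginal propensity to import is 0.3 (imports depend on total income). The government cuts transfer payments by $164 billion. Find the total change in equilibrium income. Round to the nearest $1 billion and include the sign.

The transfer change shifts disposable income by −$164 billion, so first-round consumption changes by c·ΔTR = 0.83 × (−$164 billion) = −$136.12 billion.
Expenditure multiplier = 1/(1 − c(1−t) + m) = 1/(1 − 0.83×0.65 + 0.3) = 1/0.7605 ≈ 1.315.
The transfer multiplier is c × k ≈ 1.091, so ΔY = k × (c·ΔTR) = (−$136.12 billion) / 0.7605 ≈ −$179 billion.

−$179 billion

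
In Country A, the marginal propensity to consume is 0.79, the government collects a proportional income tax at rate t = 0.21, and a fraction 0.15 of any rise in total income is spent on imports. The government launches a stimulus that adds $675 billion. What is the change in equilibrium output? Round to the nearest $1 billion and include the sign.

Spending multiplier = 1/(1 − c(1−t) + m) = 1/(1 − 0.79×0.79 + 0.15) = 1/0.5259 ≈ 1.902.
ΔY = k × ΔG = (+$675 billion) / 0.5259 ≈ +$1,284 billion.

+$1,284 billion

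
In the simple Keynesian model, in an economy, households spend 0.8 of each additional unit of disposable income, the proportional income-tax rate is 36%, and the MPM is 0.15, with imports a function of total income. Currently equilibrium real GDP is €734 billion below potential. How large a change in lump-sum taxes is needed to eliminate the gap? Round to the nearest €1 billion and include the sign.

−€585 billion

Spending multiplier = 1/(1 − c(1−t) + m) = 1/(1 − 0.8×0.64 + 0.15) = 1/0.638 ≈ 1.567.
Tax multiplier = −c·k = −0.8/0.638 ≈ −1.254. Need ΔY = +€734 billion, so ΔT = ΔY/(−c·k) = −(+€734 billion) × 0.638 / 0.8 ≈ −€585 billion.
The government should cut lump-sum taxes by €585 billion.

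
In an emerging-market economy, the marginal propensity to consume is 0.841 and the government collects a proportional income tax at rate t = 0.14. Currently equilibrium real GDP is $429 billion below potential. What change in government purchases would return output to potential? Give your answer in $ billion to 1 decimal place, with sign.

+$118.7 billion

Spending multiplier = 1/(1 − c(1−t)) = 1/(1 − 0.841×0.86) = 1/0.27674 ≈ 3.614.
Need ΔY = +$429 billion, so ΔG = ΔY/k = (+$429 billion) × 0.27674 ≈ +$118.7 billion.
The government should increase government purchases by $118.7 billion.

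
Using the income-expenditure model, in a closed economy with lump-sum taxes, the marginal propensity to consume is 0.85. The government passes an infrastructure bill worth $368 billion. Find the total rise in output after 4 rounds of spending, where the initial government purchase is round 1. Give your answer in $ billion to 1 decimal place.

Round 1 adds ΔG = $368 billion; each later round is MPC = 0.85 times the previous.
After 4 rounds: 368 + 312.8 + 265.88 + 225.998 = ΔG·(1 − c^4)/(1 − c) = 368 × (1 − 0.52200625)/0.15 ≈ $1,172.7 billion.

$1,172.7 billion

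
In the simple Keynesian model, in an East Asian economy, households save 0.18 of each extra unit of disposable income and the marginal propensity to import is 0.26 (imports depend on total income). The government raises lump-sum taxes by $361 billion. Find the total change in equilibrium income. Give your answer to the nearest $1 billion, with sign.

MPC = 1 − MPS = 1 − 0.18 = 0.82.
A lump-sum tax change of +$361 billion shifts disposable income by −$361 billion; first-round consumption changes by −c × ΔT = −0.82 × (+$361 billion) = −$296.02 billion.
Expenditure multiplier = 1/(1 − c + m) = 1/(1 − 0.82 + 0.26) = 1/0.44 ≈ 2.273.
The tax multiplier is −c × k ≈ −1.864, so ΔY = k × (−c·ΔT) = (−$296.02 billion) / 0.44 ≈ −$673 billion.

−$673 billion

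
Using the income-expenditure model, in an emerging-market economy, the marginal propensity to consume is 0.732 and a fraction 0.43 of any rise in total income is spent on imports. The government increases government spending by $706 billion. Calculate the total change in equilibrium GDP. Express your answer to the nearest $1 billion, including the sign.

Government-spending multiplier = 1/(1 − c + m) = 1/(1 − 0.732 + 0.43) = 1/0.698 ≈ 1.433.
ΔY = k × ΔG = (+$706 billion) / 0.698 ≈ +$1,011 billion.

+$1,011 billion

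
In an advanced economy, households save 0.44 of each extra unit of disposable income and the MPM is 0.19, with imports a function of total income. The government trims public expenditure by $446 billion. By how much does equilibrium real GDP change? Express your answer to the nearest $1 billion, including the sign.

MPC = 1 − MPS = 1 − 0.44 = 0.56.
Government-spending multiplier = 1/(1 − c + m) = 1/(1 − 0.56 + 0.19) = 1/0.63 ≈ 1.587.
ΔY = k × ΔG = (−$446 billion) / 0.63 ≈ −$708 billion.

−$708 billion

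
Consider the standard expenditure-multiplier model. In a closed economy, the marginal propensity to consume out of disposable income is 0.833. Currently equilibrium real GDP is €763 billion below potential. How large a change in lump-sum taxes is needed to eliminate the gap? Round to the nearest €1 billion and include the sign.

−€153 billion

Spending multiplier = 1/(1 − MPC) = 1/(1 − 0.833) = 1/0.167 ≈ 5.988.
Tax multiplier = −c·k = −0.833/0.167 ≈ −4.988. Need ΔY = +€763 billion, so ΔT = ΔY/(−c·k) = −(+€763 billion) × 0.167 / 0.833 ≈ −€153 billion.
The government should cut lump-sum taxes by €153 billion.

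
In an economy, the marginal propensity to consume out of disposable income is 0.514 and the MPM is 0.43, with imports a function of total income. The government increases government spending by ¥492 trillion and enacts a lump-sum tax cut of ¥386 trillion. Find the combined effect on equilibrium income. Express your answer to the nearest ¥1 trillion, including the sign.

Expenditure multiplier = 1/(1 − c + m) = 1/(1 − 0.514 + 0.43) = 1/0.916 ≈ 1.092.
ΔG contributes k·ΔG = (+¥492 trillion) / 0.916 ≈ +¥537.1 trillion.
ΔT of −¥386 trillion changes first-round spending by −c·ΔT = +¥198.404 trillion, contributing k·(−c·ΔT) = (+¥198.404 trillion) / 0.916 ≈ +¥216.6 trillion.
Net ΔY = k(ΔG − c·ΔT) = (+¥690.404 trillion) / 0.916 ≈ +¥754 trillion.

+¥754 trillion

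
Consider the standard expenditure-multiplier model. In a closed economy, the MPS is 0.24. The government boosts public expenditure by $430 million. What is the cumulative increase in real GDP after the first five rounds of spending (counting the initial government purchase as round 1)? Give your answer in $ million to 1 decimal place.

$1,337.4 million

MPC = 1 − MPS = 1 − 0.24 = 0.76.
Round 1 adds ΔG = $430 million; each later round is MPC = 0.76 times the previous.
After 5 rounds: 430 + 326.8 + 248.368 + 188.75968 + 143.4573568 = ΔG·(1 − c^5)/(1 − c) = 430 × (1 − 0.2535525376)/0.24 ≈ $1,337.4 million.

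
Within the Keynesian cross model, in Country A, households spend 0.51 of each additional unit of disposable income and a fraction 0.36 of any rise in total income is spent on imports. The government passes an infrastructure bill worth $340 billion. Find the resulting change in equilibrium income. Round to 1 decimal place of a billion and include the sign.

Expenditure multiplier = 1/(1 − c + m) = 1/(1 − 0.51 + 0.36) = 1/0.85 ≈ 1.176.
ΔY = k × ΔG = (+$340 billion) / 0.85 = +$400 billion.

+$400.0 billion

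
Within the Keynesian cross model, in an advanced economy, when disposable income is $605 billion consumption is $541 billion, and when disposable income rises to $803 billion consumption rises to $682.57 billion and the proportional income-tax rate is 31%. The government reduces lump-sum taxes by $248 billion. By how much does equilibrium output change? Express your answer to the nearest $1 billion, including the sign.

MPC = ΔC/ΔYd = (682.57 − 541)/(803 − 605) = 141.57/198 = 0.715.
A lump-sum tax change of −$248 billion shifts disposable income by +$248 billion; first-round consumption changes by −c × ΔT = −0.715 × (−$248 billion) = +$177.32 billion.
Expenditure multiplier = 1/(1 − c(1−t)) = 1/(1 − 0.715×0.69) = 1/0.50665 ≈ 1.974.
The tax multiplier is −c × k ≈ −1.411, so ΔY = k × (−c·ΔT) = (+$177.32 billion) / 0.50665 ≈ +$350 billion.

+$350 billion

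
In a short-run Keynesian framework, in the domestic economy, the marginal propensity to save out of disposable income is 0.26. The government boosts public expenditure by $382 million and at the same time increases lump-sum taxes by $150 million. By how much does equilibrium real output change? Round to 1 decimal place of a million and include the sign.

+$1,042.3 million

MPC = 1 − MPS = 1 − 0.26 = 0.74.
Expenditure multiplier = 1/(1 − MPC) = 1/(1 − 0.74) = 1/0.26 ≈ 3.846.
ΔG contributes k·ΔG = (+$382 million) / 0.26 ≈ +$1,469.2 million.
ΔT of +$150 million changes first-round spending by −c·ΔT = −$111 million, contributing k·(−c·ΔT) = (−$111 million) / 0.26 ≈ −$426.9 million.
Net ΔY = k(ΔG − c·ΔT) = (+$271 million) / 0.26 ≈ +$1,042.3 million.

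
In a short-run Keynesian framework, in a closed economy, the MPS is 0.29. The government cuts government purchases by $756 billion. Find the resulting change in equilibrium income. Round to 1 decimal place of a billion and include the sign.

MPC = 1 − MPS = 1 − 0.29 = 0.71.
Government-spending multiplier = 1/(1 − MPC) = 1/(1 − 0.71) = 1/0.29 ≈ 3.448.
ΔY = k × ΔG = (−$756 billion) / 0.29 ≈ −$2,606.9 billion.

−$2,606.9 billion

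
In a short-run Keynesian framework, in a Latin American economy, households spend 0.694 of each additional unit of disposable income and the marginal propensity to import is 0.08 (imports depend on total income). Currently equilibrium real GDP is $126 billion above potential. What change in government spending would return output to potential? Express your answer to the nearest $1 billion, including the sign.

−$49 billion

Spending multiplier = 1/(1 − c + m) = 1/(1 − 0.694 + 0.08) = 1/0.386 ≈ 2.591.
Need ΔY = −$126 billion, so ΔG = ΔY/k = (−$126 billion) × 0.386 ≈ −$49 billion.
The government should cut government spending by $49 billion.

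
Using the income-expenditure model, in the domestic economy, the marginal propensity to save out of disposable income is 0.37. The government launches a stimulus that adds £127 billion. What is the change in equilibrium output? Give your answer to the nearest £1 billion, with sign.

MPC = 1 − MPS = 1 − 0.37 = 0.63.
Government-spending multiplier = 1/(1 − MPC) = 1/(1 − 0.63) = 1/0.37 ≈ 2.703.
ΔY = k × ΔG = (+£127 billion) / 0.37 ≈ +£343 billion.

+£343 billion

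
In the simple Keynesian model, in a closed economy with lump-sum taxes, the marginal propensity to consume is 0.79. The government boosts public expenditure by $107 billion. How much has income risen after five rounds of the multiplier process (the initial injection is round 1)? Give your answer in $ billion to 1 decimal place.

$352.7 billion

Round 1 adds ΔG = $107 billion; each later round is MPC = 0.79 times the previous.
After 5 rounds: 107 + 84.53 + 66.7787 + 52.755173 + 41.67658667 = ΔG·(1 − c^5)/(1 − c) = 107 × (1 − 0.3077056399)/0.21 ≈ $352.7 billion.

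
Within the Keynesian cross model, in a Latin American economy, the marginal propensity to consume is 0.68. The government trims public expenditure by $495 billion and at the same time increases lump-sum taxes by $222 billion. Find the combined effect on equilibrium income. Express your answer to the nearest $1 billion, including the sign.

−$2,019 billion

Expenditure multiplier = 1/(1 − MPC) = 1/(1 − 0.68) = 1/0.32 = 3.125.
ΔG contributes k·ΔG = (−$495 billion) / 0.32 ≈ −$1,546.9 billion.
ΔT of +$222 billion changes first-round spending by −c·ΔT = −$150.96 billion, contributing k·(−c·ΔT) = (−$150.96 billion) / 0.32 ≈ −$471.8 billion.
Net ΔY = k(ΔG − c·ΔT) = (−$645.96 billion) / 0.32 ≈ −$2,019 billion.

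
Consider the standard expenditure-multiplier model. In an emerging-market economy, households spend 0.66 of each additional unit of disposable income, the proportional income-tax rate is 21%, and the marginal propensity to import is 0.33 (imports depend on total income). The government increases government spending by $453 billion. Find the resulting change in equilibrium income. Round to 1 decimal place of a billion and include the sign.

+$560.2 billion

Spending multiplier = 1/(1 − c(1−t) + m) = 1/(1 − 0.66×0.79 + 0.33) = 1/0.8086 ≈ 1.237.
ΔY = k × ΔG = (+$453 billion) / 0.8086 ≈ +$560.2 billion.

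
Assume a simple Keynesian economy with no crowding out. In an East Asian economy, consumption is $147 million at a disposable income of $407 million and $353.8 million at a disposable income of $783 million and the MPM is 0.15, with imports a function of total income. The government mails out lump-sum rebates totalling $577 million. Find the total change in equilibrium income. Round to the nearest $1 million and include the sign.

+$529 million

MPC = ΔC/ΔYd = (353.8 − 147)/(783 − 407) = 206.8/376 = 0.55.
A lump-sum tax change of −$577 million shifts disposable income by +$577 million; first-round consumption changes by −c × ΔT = −0.55 × (−$577 million) = +$317.35 million.
Expenditure multiplier = 1/(1 − c + m) = 1/(1 − 0.55 + 0.15) = 1/0.6 ≈ 1.667.
The tax multiplier is −c × k ≈ −0.917, so ΔY = k × (−c·ΔT) = (+$317.35 million) / 0.6 ≈ +$529 million.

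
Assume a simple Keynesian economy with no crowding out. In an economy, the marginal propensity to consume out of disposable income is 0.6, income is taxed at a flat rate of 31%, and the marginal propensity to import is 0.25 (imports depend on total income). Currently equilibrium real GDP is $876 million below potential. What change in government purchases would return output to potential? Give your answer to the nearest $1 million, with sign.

Spending multiplier = 1/(1 − c(1−t) + m) = 1/(1 − 0.6×0.69 + 0.25) = 1/0.836 ≈ 1.196.
Need ΔY = +$876 million, so ΔG = ΔY/k = (+$876 million) × 0.836 ≈ +$732 million.
The government should increase government purchases by $732 million.

+$732 million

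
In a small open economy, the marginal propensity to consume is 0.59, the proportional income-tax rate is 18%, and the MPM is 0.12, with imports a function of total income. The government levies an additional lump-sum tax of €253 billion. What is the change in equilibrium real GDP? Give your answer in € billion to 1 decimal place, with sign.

−€234.6 billion

A lump-sum tax change of +€253 billion shifts disposable income by −€253 billion; first-round consumption changes by −c × ΔT = −0.59 × (+€253 billion) = −€149.27 billion.
Expenditure multiplier = 1/(1 − c(1−t) + m) = 1/(1 − 0.59×0.82 + 0.12) = 1/0.6362 ≈ 1.572.
The tax multiplier is −c × k ≈ −0.927, so ΔY = k × (−c·ΔT) = (−€149.27 billion) / 0.6362 ≈ −€234.6 billion.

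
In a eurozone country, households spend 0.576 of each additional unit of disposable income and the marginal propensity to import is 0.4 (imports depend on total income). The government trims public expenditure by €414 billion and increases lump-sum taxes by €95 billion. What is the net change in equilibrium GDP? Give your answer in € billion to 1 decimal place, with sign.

Expenditure multiplier = 1/(1 − c + m) = 1/(1 − 0.576 + 0.4) = 1/0.824 ≈ 1.214.
ΔG contributes k·ΔG = (−€414 billion) / 0.824 ≈ −€502.4 billion.
ΔT of +€95 billion changes first-round spending by −c·ΔT = −€54.72 billion, contributing k·(−c·ΔT) = (−€54.72 billion) / 0.824 ≈ −€66.4 billion.
Net ΔY = k(ΔG − c·ΔT) = (−€468.72 billion) / 0.824 ≈ −€568.8 billion.

−€568.8 billion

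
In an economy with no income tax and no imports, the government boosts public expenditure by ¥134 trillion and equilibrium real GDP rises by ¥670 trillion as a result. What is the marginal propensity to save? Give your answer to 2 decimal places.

0.20

Implied spending multiplier k = ΔY/ΔG = 670/134 = 5.
Since k = 1/(1 − MPC), MPC = 1 − 1/k = 1 − ΔG/ΔY = 1 − 134/670 = 0.80.
MPS = 1 − MPC = 0.20.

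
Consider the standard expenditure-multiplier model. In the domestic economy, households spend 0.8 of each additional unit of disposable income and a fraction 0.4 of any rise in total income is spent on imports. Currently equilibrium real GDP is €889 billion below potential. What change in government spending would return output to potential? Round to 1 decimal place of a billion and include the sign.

Spending multiplier = 1/(1 − c + m) = 1/(1 − 0.8 + 0.4) = 1/0.6 ≈ 1.667.
Need ΔY = +€889 billion, so ΔG = ΔY/k = (+€889 billion) × 0.6 = +€533.4 billion.
The government should increase government spending by €533.4 billion.

+€533.4 billion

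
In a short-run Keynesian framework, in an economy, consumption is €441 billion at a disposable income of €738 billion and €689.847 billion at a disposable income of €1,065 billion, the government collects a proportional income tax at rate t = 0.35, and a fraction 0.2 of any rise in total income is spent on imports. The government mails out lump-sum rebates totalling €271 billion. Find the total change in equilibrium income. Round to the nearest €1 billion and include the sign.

+€292 billion

MPC = ΔC/ΔYd = (689.847 − 441)/(1,065 − 738) = 248.847/327 = 0.761.
A lump-sum tax change of −€271 billion shifts disposable income by +€271 billion; first-round consumption changes by −c × ΔT = −0.761 × (−€271 billion) = +€206.231 billion.
Expenditure multiplier = 1/(1 − c(1−t) + m) = 1/(1 − 0.761×0.65 + 0.2) = 1/0.70535 ≈ 1.418.
The tax multiplier is −c × k ≈ −1.079, so ΔY = k × (−c·ΔT) = (+€206.231 billion) / 0.70535 ≈ +€292 billion.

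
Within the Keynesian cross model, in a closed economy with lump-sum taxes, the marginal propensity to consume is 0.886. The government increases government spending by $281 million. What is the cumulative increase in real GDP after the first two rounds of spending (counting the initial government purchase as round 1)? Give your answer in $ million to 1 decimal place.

$530.0 million

Round 1 adds ΔG = $281 million; each later round is MPC = 0.886 times the previous.
After 2 rounds: 281 + 248.966 = ΔG·(1 − c^2)/(1 − c) = 281 × (1 − 0.784996)/0.114 ≈ $530 million.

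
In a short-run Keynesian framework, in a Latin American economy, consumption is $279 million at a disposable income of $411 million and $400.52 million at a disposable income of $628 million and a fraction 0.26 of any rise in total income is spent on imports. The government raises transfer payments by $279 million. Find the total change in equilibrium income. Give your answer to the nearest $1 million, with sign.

+$223 million

MPC = ΔC/ΔYd = (400.52 − 279)/(628 − 411) = 121.52/217 = 0.56.
The transfer change shifts disposable income by +$279 million, so first-round consumption changes by c·ΔTR = 0.56 × (+$279 million) = +$156.24 million.
Expenditure multiplier = 1/(1 − c + m) = 1/(1 − 0.56 + 0.26) = 1/0.7 ≈ 1.429.
The transfer multiplier is c × k = 0.8, so ΔY = k × (c·ΔTR) = (+$156.24 million) / 0.7 ≈ +$223 million.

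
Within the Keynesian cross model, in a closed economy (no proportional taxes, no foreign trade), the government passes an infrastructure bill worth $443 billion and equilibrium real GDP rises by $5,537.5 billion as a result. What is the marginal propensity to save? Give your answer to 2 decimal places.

0.08

Implied spending multiplier k = ΔY/ΔG = 5,537.5/443 = 12.5.
Since k = 1/(1 − MPC), MPC = 1 − 1/k = 1 − ΔG/ΔY = 1 − 443/5,537.5 = 0.92.
MPS = 1 − MPC = 0.08.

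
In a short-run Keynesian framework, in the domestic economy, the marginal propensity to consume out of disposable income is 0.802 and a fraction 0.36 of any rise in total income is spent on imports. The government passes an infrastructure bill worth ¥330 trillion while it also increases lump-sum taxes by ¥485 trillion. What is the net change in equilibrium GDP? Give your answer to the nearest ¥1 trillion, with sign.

−¥106 trillion

Expenditure multiplier = 1/(1 − c + m) = 1/(1 − 0.802 + 0.36) = 1/0.558 ≈ 1.792.
ΔG contributes k·ΔG = (+¥330 trillion) / 0.558 ≈ +¥591.4 trillion.
ΔT of +¥485 trillion changes first-round spending by −c·ΔT = −¥388.97 trillion, contributing k·(−c·ΔT) = (−¥388.97 trillion) / 0.558 ≈ −¥697.1 trillion.
Net ΔY = k(ΔG − c·ΔT) = (−¥58.97 trillion) / 0.558 ≈ −¥106 trillion.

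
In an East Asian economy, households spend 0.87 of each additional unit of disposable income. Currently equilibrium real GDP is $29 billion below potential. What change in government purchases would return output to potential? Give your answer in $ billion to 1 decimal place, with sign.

Spending multiplier = 1/(1 − MPC) = 1/(1 − 0.87) = 1/0.13 ≈ 7.692.
Need ΔY = +$29 billion, so ΔG = ΔY/k = (+$29 billion) × 0.13 ≈ +$3.8 billion.
The government should increase government purchases by $3.8 billion.

+$3.8 billion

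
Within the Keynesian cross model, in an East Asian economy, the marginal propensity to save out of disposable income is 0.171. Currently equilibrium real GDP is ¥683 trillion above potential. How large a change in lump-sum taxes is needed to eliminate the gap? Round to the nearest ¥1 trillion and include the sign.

+¥141 trillion

MPC = 1 − MPS = 1 − 0.171 = 0.829.
Spending multiplier = 1/(1 − MPC) = 1/(1 − 0.829) = 1/0.171 ≈ 5.848.
Tax multiplier = −c·k = −0.829/0.171 ≈ −4.848. Need ΔY = −¥683 trillion, so ΔT = ΔY/(−c·k) = −(−¥683 trillion) × 0.171 / 0.829 ≈ +¥141 trillion.
The government should raise lump-sum taxes by ¥141 trillion.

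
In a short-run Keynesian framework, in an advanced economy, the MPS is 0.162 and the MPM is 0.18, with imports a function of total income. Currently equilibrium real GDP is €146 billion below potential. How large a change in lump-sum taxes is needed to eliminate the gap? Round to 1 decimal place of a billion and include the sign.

MPC = 1 − MPS = 1 − 0.162 = 0.838.
Spending multiplier = 1/(1 − c + m) = 1/(1 − 0.838 + 0.18) = 1/0.342 ≈ 2.924.
Tax multiplier = −c·k = −0.838/0.342 ≈ −2.45. Need ΔY = +€146 billion, so ΔT = ΔY/(−c·k) = −(+€146 billion) × 0.342 / 0.838 ≈ −€59.6 billion.
The government should cut lump-sum taxes by €59.6 billion.

−€59.6 billion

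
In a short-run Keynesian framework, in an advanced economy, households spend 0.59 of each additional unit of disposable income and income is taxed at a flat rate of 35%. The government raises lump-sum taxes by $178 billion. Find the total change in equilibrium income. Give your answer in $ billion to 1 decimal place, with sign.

A lump-sum tax change of +$178 billion shifts disposable income by −$178 billion; first-round consumption changes by −c × ΔT = −0.59 × (+$178 billion) = −$105.02 billion.
Expenditure multiplier = 1/(1 − c(1−t)) = 1/(1 − 0.59×0.65) = 1/0.6165 ≈ 1.622.
The tax multiplier is −c × k ≈ −0.957, so ΔY = k × (−c·ΔT) = (−$105.02 billion) / 0.6165 ≈ −$170.3 billion.

−$170.3 billion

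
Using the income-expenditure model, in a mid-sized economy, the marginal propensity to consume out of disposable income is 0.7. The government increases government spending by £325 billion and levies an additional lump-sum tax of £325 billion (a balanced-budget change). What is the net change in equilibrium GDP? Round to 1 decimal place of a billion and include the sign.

Expenditure multiplier = 1/(1 − MPC) = 1/(1 − 0.7) = 1/0.3 ≈ 3.333.
ΔG contributes k·ΔG = (+£325 billion) / 0.3 ≈ +£1,083.3 billion.
ΔT of +£325 billion changes first-round spending by −c·ΔT = −£227.5 billion, contributing k·(−c·ΔT) = (−£227.5 billion) / 0.3 ≈ −£758.3 billion.
With ΔG = ΔT and no other leakages, the balanced-budget multiplier is 1, so ΔY = ΔG = +£325 billion.

+£325.0 billion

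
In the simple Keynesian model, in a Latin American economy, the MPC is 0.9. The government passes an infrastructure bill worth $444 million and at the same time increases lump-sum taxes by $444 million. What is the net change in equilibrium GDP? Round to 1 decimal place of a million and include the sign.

+$444.0 million

Expenditure multiplier = 1/(1 − MPC) = 1/(1 − 0.9) = 1/0.1 = 10.
ΔG contributes k·ΔG = (+$444 million) / 0.1 = +$4,440 million.
ΔT of +$444 million changes first-round spending by −c·ΔT = −$399.6 million, contributing k·(−c·ΔT) = (−$399.6 million) / 0.1 = −$3,996 million.
With ΔG = ΔT and no other leakages, the balanced-budget multiplier is 1, so ΔY = ΔG = +$444 million.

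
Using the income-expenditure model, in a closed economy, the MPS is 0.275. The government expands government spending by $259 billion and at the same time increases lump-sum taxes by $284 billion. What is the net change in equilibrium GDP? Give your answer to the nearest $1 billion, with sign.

+$193 billion

MPC = 1 − MPS = 1 − 0.275 = 0.725.
Expenditure multiplier = 1/(1 − MPC) = 1/(1 − 0.725) = 1/0.275 ≈ 3.636.
ΔG contributes k·ΔG = (+$259 billion) / 0.275 ≈ +$941.8 billion.
ΔT of +$284 billion changes first-round spending by −c·ΔT = −$205.9 billion, contributing k·(−c·ΔT) = (−$205.9 billion) / 0.275 ≈ −$748.7 billion.
Net ΔY = k(ΔG − c·ΔT) = (+$53.1 billion) / 0.275 ≈ +$193 billion.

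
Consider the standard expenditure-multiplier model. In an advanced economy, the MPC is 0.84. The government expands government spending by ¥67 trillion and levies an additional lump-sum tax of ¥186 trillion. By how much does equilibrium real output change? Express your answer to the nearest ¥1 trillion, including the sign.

Expenditure multiplier = 1/(1 − MPC) = 1/(1 − 0.84) = 1/0.16 = 6.25.
ΔG contributes k·ΔG = (+¥67 trillion) / 0.16 ≈ +¥418.8 trillion.
ΔT of +¥186 trillion changes first-round spending by −c·ΔT = −¥156.24 trillion, contributing k·(−c·ΔT) = (−¥156.24 trillion) / 0.16 = −¥976.5 trillion.
Net ΔY = k(ΔG − c·ΔT) = (−¥89.24 trillion) / 0.16 ≈ −¥558 trillion.

−¥558 trillion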